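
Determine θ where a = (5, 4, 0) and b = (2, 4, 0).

a·b = 5·2 + 4·4 + 0·0 = 10 + 16 + 0 = 26
|a| = √(5² + 4² + 0²) = √41 ≈ 6.403
|b| = √(2² + 4² + 0²) = √20 ≈ 4.472
cos θ = (a·b)/(|a||b|) = 26/(6.403·4.472) ≈ 0.908
θ = arccos(0.908) ≈ 24.78°

24.78°


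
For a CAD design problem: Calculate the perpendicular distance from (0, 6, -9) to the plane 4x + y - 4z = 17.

distance = |a·x₀ + b·y₀ + c·z₀ - d| / √(a² + b² + c²)
  = |4·0 + 1·6 + (-4)·(-9) - 17| / √(4² + 1² + (-4)²)
  = |0 + 6 + 36 - 17| / √(16 + 1 + 16)
  = |25| / √33
  = 25 / 5.745
  ≈ 4.352

4.352


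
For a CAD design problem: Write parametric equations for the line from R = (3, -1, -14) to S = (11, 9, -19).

Direction vector d = S - R = (11 - 3, 9 + 1, -19 + 14) = (8, 10, -5)
Parametric form r = R + t·d:
x = 3 + 8t, y = -1 + 10t, z = -14 - 5t

x = 3 + 8t, y = -1 + 10t, z = -14 - 5t


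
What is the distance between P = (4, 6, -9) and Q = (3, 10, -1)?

d = √[(x₂-x₁)² + (y₂-y₁)² + (z₂-z₁)²]
  = √[(-1)² + 4² + 8²]
  = √[1 + 16 + 64]
  = √81
  ≈ 9

9


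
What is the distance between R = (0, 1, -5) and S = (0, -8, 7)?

d = √[(x₂-x₁)² + (y₂-y₁)² + (z₂-z₁)²]
  = √[0² + (-9)² + 12²]
  = √[0 + 81 + 144]
  = √225
  ≈ 15

15


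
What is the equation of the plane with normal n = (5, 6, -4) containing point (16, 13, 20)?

The plane through P with normal n = (a, b, c) satisfies n·(r - P) = 0,
i.e. ax + by + cz = a·x₀ + b·y₀ + c·z₀.
d = 5·16 + 6·13 + (-4)·20
  = 80 + 78 - 80
  = 78
Equation: 5x + 6y - 4z = 78

5x + 6y - 4z = 78


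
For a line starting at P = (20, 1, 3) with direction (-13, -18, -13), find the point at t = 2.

P(t) = P + t·d
  = (20 + (-13)·2, 1 + (-18)·2, 3 + (-13)·2)
  = (20 - 26, 1 - 36, 3 - 26)
  = (-6, -35, -23)

(-6, -35, -23)


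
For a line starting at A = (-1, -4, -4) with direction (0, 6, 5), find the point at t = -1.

P(t) = A + t·d
  = (-1 + 0·(-1), -4 + 6·(-1), -4 + 5·(-1))
  = (-1 + 0, -4 - 6, -4 - 5)
  = (-1, -10, -9)

(-1, -10, -9)


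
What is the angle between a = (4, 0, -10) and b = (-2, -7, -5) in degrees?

a·b = 4·(-2) + 0·(-7) + (-10)·(-5) = -8 + 0 + 50 = 42
|a| = √(4² + 0² + (-10)²) = √116 ≈ 10.77
|b| = √((-2)² + (-7)² + (-5)²) = √78 ≈ 8.832
cos θ = (a·b)/(|a||b|) = 42/(10.77·8.832) ≈ 0.4415
θ = arccos(0.4415) ≈ 63.8°

63.8°


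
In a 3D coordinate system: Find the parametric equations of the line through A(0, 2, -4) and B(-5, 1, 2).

Direction vector d = B - A = (-5 + 0, 1 - 2, 2 + 4) = (-5, -1, 6)
Parametric form r = A + t·d:
x = 0 - 5t, y = 2 - t, z = -4 + 6t

x = 0 - 5t, y = 2 - t, z = -4 + 6t


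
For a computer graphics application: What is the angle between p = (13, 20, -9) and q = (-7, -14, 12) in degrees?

p·q = 13·(-7) + 20·(-14) + (-9)·12 = -91 - 280 - 108 = -479
|p| = √(13² + 20² + (-9)²) = √650 ≈ 25.5
|q| = √((-7)² + (-14)² + 12²) = √389 ≈ 19.72
cos θ = (p·q)/(|p||q|) = -479/(25.5·19.72) ≈ -0.9526
θ = arccos(-0.9526) ≈ 162.3°

162.3°


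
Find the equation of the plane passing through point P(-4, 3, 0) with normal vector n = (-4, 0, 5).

The plane through P with normal n = (a, b, c) satisfies n·(r - P) = 0,
i.e. ax + by + cz = a·x₀ + b·y₀ + c·z₀.
d = (-4)·(-4) + 0·3 + 5·0
  = 16 + 0 + 0
  = 16
Equation: -4x + 5z = 16

-4x + 5z = 16


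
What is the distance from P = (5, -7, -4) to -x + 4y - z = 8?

distance = |a·x₀ + b·y₀ + c·z₀ - d| / √(a² + b² + c²)
  = |(-1)·5 + 4·(-7) + (-1)·(-4) - 8| / √((-1)² + 4² + (-1)²)
  = |-5 - 28 + 4 - 8| / √(1 + 16 + 1)
  = |-37| / √18
  = 37 / 4.243
  ≈ 8.721

8.721


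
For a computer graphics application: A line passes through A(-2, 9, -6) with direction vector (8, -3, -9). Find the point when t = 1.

P(t) = A + t·d
  = (-2 + 8·1, 9 + (-3)·1, -6 + (-9)·1)
  = (-2 + 8, 9 - 3, -6 - 9)
  = (6, 6, -15)

(6, 6, -15)


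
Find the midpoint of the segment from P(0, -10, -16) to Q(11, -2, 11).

M = ((x₁+x₂)/2, (y₁+y₂)/2, (z₁+z₂)/2)
  = ((0 + 11)/2, (-10 - 2)/2, (-16 + 11)/2)
  = (11/2, -12/2, -5/2)
  = (5.5, -6, -2.5)

(5.5, -6, -2.5)


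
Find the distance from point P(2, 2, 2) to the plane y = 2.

distance = |a·x₀ + b·y₀ + c·z₀ - d| / √(a² + b² + c²)
  = |0·2 + 1·2 + 0·2 - 2| / √(0² + 1² + 0²)
  = |0 + 2 + 0 - 2| / √(0 + 1 + 0)
  = |0| / √1
  = 0 / 1
  ≈ 0

0


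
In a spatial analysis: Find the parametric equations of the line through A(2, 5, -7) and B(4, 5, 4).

Direction vector d = B - A = (4 - 2, 5 - 5, 4 + 7) = (2, 0, 11)
Parametric form r = A + t·d:
x = 2 + 2t, y = 5, z = -7 + 11t

x = 2 + 2t, y = 5, z = -7 + 11t


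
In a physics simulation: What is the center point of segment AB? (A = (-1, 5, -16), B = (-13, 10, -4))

M = ((x₁+x₂)/2, (y₁+y₂)/2, (z₁+z₂)/2)
  = ((-1 - 13)/2, (5 + 10)/2, (-16 - 4)/2)
  = (-14/2, 15/2, -20/2)
  = (-7, 7.5, -10)

(-7, 7.5, -10)


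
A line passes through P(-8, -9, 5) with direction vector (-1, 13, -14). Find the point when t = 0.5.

P(t) = P + t·d
  = (-8 + (-1)·0.5, -9 + 13·0.5, 5 + (-14)·0.5)
  = (-8 - 0.5, -9 + 6.5, 5 - 7)
  = (-8.5, -2.5, -2)

(-8.5, -2.5, -2)


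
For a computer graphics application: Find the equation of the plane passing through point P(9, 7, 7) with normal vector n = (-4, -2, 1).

The plane through P with normal n = (a, b, c) satisfies n·(r - P) = 0,
i.e. ax + by + cz = a·x₀ + b·y₀ + c·z₀.
d = (-4)·9 + (-2)·7 + 1·7
  = -36 - 14 + 7
  = -43
Equation: -4x - 2y + z = -43

-4x - 2y + z = -43


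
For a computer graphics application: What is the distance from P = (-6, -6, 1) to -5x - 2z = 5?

distance = |a·x₀ + b·y₀ + c·z₀ - d| / √(a² + b² + c²)
  = |(-5)·(-6) + 0·(-6) + (-2)·1 - 5| / √((-5)² + 0² + (-2)²)
  = |30 + 0 - 2 - 5| / √(25 + 0 + 4)
  = |23| / √29
  = 23 / 5.385
  ≈ 4.271

4.271


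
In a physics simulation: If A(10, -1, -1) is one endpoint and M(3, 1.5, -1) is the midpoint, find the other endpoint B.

B = 2M - A
  = (2·3 - 10, 2·1.5 - (-1), 2·(-1) - (-1))
  = (6 - 10, 3 + 1, -2 + 1)
  = (-4, 4, -1)

(-4, 4, -1)


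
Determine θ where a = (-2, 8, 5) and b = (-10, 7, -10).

a·b = (-2)·(-10) + 8·7 + 5·(-10) = 20 + 56 - 50 = 26
|a| = √((-2)² + 8² + 5²) = √93 ≈ 9.644
|b| = √((-10)² + 7² + (-10)²) = √249 ≈ 15.78
cos θ = (a·b)/(|a||b|) = 26/(9.644·15.78) ≈ 0.1709
θ = arccos(0.1709) ≈ 80.16°

80.16°


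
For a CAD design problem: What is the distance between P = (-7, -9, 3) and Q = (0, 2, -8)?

d = √[(x₂-x₁)² + (y₂-y₁)² + (z₂-z₁)²]
  = √[7² + 11² + (-11)²]
  = √[49 + 121 + 121]
  = √291
  ≈ 17.06

17.06


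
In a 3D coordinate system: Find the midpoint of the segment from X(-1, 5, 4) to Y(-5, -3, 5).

M = ((x₁+x₂)/2, (y₁+y₂)/2, (z₁+z₂)/2)
  = ((-1 - 5)/2, (5 - 3)/2, (4 + 5)/2)
  = (-6/2, 2/2, 9/2)
  = (-3, 1, 4.5)

(-3, 1, 4.5)


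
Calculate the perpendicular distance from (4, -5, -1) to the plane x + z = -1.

distance = |a·x₀ + b·y₀ + c·z₀ - d| / √(a² + b² + c²)
  = |1·4 + 0·(-5) + 1·(-1) - (-1)| / √(1² + 0² + 1²)
  = |4 + 0 - 1 + 1| / √(1 + 0 + 1)
  = |4| / √2
  = 4 / 1.414
  ≈ 2.828

2.828


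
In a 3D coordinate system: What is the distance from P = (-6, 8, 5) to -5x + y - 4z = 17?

distance = |a·x₀ + b·y₀ + c·z₀ - d| / √(a² + b² + c²)
  = |(-5)·(-6) + 1·8 + (-4)·5 - 17| / √((-5)² + 1² + (-4)²)
  = |30 + 8 - 20 - 17| / √(25 + 1 + 16)
  = |1| / √42
  = 1 / 6.481
  ≈ 0.1543

0.1543


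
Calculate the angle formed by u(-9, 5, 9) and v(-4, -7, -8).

u·v = (-9)·(-4) + 5·(-7) + 9·(-8) = 36 - 35 - 72 = -71
|u| = √((-9)² + 5² + 9²) = √187 ≈ 13.67
|v| = √((-4)² + (-7)² + (-8)²) = √129 ≈ 11.36
cos θ = (u·v)/(|u||v|) = -71/(13.67·11.36) ≈ -0.4571
θ = arccos(-0.4571) ≈ 117.2°

117.2°


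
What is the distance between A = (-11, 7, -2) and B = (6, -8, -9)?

d = √[(x₂-x₁)² + (y₂-y₁)² + (z₂-z₁)²]
  = √[17² + (-15)² + (-7)²]
  = √[289 + 225 + 49]
  = √563
  ≈ 23.73

23.73


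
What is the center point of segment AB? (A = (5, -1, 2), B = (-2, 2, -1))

M = ((x₁+x₂)/2, (y₁+y₂)/2, (z₁+z₂)/2)
  = ((5 - 2)/2, (-1 + 2)/2, (2 - 1)/2)
  = (3/2, 1/2, 1/2)
  = (1.5, 0.5, 0.5)

(1.5, 0.5, 0.5)


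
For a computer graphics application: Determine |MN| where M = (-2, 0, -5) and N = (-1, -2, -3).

d = √[(x₂-x₁)² + (y₂-y₁)² + (z₂-z₁)²]
  = √[1² + (-2)² + 2²]
  = √[1 + 4 + 4]
  = √9
  ≈ 3

3


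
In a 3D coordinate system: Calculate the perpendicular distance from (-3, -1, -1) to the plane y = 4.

distance = |a·x₀ + b·y₀ + c·z₀ - d| / √(a² + b² + c²)
  = |0·(-3) + 1·(-1) + 0·(-1) - 4| / √(0² + 1² + 0²)
  = |0 - 1 + 0 - 4| / √(0 + 1 + 0)
  = |-5| / √1
  = 5 / 1
  ≈ 5

5


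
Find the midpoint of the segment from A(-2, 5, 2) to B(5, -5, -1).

M = ((x₁+x₂)/2, (y₁+y₂)/2, (z₁+z₂)/2)
  = ((-2 + 5)/2, (5 - 5)/2, (2 - 1)/2)
  = (3/2, 0/2, 1/2)
  = (1.5, 0, 0.5)

(1.5, 0, 0.5)


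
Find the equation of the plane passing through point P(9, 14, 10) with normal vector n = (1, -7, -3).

The plane through P with normal n = (a, b, c) satisfies n·(r - P) = 0,
i.e. ax + by + cz = a·x₀ + b·y₀ + c·z₀.
d = 1·9 + (-7)·14 + (-3)·10
  = 9 - 98 - 30
  = -119
Equation: x - 7y - 3z = -119

x - 7y - 3z = -119


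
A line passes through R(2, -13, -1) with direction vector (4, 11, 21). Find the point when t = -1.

P(t) = R + t·d
  = (2 + 4·(-1), -13 + 11·(-1), -1 + 21·(-1))
  = (2 - 4, -13 - 11, -1 - 21)
  = (-2, -24, -22)

(-2, -24, -22)


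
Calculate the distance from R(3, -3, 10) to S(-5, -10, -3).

d = √[(x₂-x₁)² + (y₂-y₁)² + (z₂-z₁)²]
  = √[(-8)² + (-7)² + (-13)²]
  = √[64 + 49 + 169]
  = √282
  ≈ 16.79

16.79


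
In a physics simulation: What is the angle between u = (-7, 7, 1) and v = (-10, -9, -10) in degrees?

u·v = (-7)·(-10) + 7·(-9) + 1·(-10) = 70 - 63 - 10 = -3
|u| = √((-7)² + 7² + 1²) = √99 ≈ 9.95
|v| = √((-10)² + (-9)² + (-10)²) = √281 ≈ 16.76
cos θ = (u·v)/(|u||v|) = -3/(9.95·16.76) ≈ -0.01799
θ = arccos(-0.01799) ≈ 91.03°

91.03°


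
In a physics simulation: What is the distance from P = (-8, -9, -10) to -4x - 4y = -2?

distance = |a·x₀ + b·y₀ + c·z₀ - d| / √(a² + b² + c²)
  = |(-4)·(-8) + (-4)·(-9) + 0·(-10) - (-2)| / √((-4)² + (-4)² + 0²)
  = |32 + 36 + 0 + 2| / √(16 + 16 + 0)
  = |70| / √32
  = 70 / 5.657
  ≈ 12.37

12.37


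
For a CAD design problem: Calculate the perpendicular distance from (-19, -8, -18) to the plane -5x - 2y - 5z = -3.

distance = |a·x₀ + b·y₀ + c·z₀ - d| / √(a² + b² + c²)
  = |(-5)·(-19) + (-2)·(-8) + (-5)·(-18) - (-3)| / √((-5)² + (-2)² + (-5)²)
  = |95 + 16 + 90 + 3| / √(25 + 4 + 25)
  = |204| / √54
  = 204 / 7.348
  ≈ 27.76

27.76


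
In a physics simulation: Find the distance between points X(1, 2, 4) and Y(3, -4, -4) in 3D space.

d = √[(x₂-x₁)² + (y₂-y₁)² + (z₂-z₁)²]
  = √[2² + (-6)² + (-8)²]
  = √[4 + 36 + 64]
  = √104
  ≈ 10.2

10.2


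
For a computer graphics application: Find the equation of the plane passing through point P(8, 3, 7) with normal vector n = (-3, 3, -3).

The plane through P with normal n = (a, b, c) satisfies n·(r - P) = 0,
i.e. ax + by + cz = a·x₀ + b·y₀ + c·z₀.
d = (-3)·8 + 3·3 + (-3)·7
  = -24 + 9 - 21
  = -36
Equation: -3x + 3y - 3z = -36

-3x + 3y - 3z = -36


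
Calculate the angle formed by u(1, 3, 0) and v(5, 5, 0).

u·v = 1·5 + 3·5 + 0·0 = 5 + 15 + 0 = 20
|u| = √(1² + 3² + 0²) = √10 ≈ 3.162
|v| = √(5² + 5² + 0²) = √50 ≈ 7.071
cos θ = (u·v)/(|u||v|) = 20/(3.162·7.071) ≈ 0.8944
θ = arccos(0.8944) ≈ 26.57°

26.57°


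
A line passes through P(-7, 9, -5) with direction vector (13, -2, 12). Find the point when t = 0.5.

P(t) = P + t·d
  = (-7 + 13·0.5, 9 + (-2)·0.5, -5 + 12·0.5)
  = (-7 + 6.5, 9 - 1, -5 + 6)
  = (-0.5, 8, 1)

(-0.5, 8, 1)


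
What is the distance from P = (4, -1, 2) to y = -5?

distance = |a·x₀ + b·y₀ + c·z₀ - d| / √(a² + b² + c²)
  = |0·4 + 1·(-1) + 0·2 - (-5)| / √(0² + 1² + 0²)
  = |0 - 1 + 0 + 5| / √(0 + 1 + 0)
  = |4| / √1
  = 4 / 1
  ≈ 4

4


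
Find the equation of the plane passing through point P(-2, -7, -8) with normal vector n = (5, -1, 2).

The plane through P with normal n = (a, b, c) satisfies n·(r - P) = 0,
i.e. ax + by + cz = a·x₀ + b·y₀ + c·z₀.
d = 5·(-2) + (-1)·(-7) + 2·(-8)
  = -10 + 7 - 16
  = -19
Equation: 5x - y + 2z = -19

5x - y + 2z = -19


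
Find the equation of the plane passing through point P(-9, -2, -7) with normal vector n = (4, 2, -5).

The plane through P with normal n = (a, b, c) satisfies n·(r - P) = 0,
i.e. ax + by + cz = a·x₀ + b·y₀ + c·z₀.
d = 4·(-9) + 2·(-2) + (-5)·(-7)
  = -36 - 4 + 35
  = -5
Equation: 4x + 2y - 5z = -5

4x + 2y - 5z = -5


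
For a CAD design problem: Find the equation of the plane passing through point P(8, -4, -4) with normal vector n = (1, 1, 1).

The plane through P with normal n = (a, b, c) satisfies n·(r - P) = 0,
i.e. ax + by + cz = a·x₀ + b·y₀ + c·z₀.
d = 1·8 + 1·(-4) + 1·(-4)
  = 8 - 4 - 4
  = 0
Equation: x + y + z = 0

x + y + z = 0


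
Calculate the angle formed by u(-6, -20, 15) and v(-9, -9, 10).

u·v = (-6)·(-9) + (-20)·(-9) + 15·10 = 54 + 180 + 150 = 384
|u| = √((-6)² + (-20)² + 15²) = √661 ≈ 25.71
|v| = √((-9)² + (-9)² + 10²) = √262 ≈ 16.19
cos θ = (u·v)/(|u||v|) = 384/(25.71·16.19) ≈ 0.9227
θ = arccos(0.9227) ≈ 22.67°

22.67°


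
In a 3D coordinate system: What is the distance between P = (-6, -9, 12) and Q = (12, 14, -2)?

d = √[(x₂-x₁)² + (y₂-y₁)² + (z₂-z₁)²]
  = √[18² + 23² + (-14)²]
  = √[324 + 529 + 196]
  = √1049
  ≈ 32.39

32.39


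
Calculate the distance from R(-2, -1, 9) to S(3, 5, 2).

d = √[(x₂-x₁)² + (y₂-y₁)² + (z₂-z₁)²]
  = √[5² + 6² + (-7)²]
  = √[25 + 36 + 49]
  = √110
  ≈ 10.49

10.49


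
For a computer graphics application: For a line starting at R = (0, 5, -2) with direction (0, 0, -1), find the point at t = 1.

P(t) = R + t·d
  = (0 + 0·1, 5 + 0·1, -2 + (-1)·1)
  = (0 + 0, 5 + 0, -2 - 1)
  = (0, 5, -3)

(0, 5, -3)


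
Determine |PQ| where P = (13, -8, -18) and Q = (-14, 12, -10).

d = √[(x₂-x₁)² + (y₂-y₁)² + (z₂-z₁)²]
  = √[(-27)² + 20² + 8²]
  = √[729 + 400 + 64]
  = √1193
  ≈ 34.54

34.54


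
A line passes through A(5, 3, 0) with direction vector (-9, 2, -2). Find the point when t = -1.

P(t) = A + t·d
  = (5 + (-9)·(-1), 3 + 2·(-1), 0 + (-2)·(-1))
  = (5 + 9, 3 - 2, 0 + 2)
  = (14, 1, 2)

(14, 1, 2)


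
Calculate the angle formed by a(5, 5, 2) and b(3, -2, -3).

a·b = 5·3 + 5·(-2) + 2·(-3) = 15 - 10 - 6 = -1
|a| = √(5² + 5² + 2²) = √54 ≈ 7.348
|b| = √(3² + (-2)² + (-3)²) = √22 ≈ 4.69
cos θ = (a·b)/(|a||b|) = -1/(7.348·4.69) ≈ -0.02901
θ = arccos(-0.02901) ≈ 91.66°

91.66°


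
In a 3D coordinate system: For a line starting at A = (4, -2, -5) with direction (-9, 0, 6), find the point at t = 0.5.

P(t) = A + t·d
  = (4 + (-9)·0.5, -2 + 0·0.5, -5 + 6·0.5)
  = (4 - 4.5, -2 + 0, -5 + 3)
  = (-0.5, -2, -2)

(-0.5, -2, -2)


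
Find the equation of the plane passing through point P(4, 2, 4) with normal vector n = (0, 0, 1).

The plane through P with normal n = (a, b, c) satisfies n·(r - P) = 0,
i.e. ax + by + cz = a·x₀ + b·y₀ + c·z₀.
d = 0·4 + 0·2 + 1·4
  = 0 + 0 + 4
  = 4
Equation: z = 4

z = 4


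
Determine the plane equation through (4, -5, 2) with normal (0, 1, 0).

The plane through P with normal n = (a, b, c) satisfies n·(r - P) = 0,
i.e. ax + by + cz = a·x₀ + b·y₀ + c·z₀.
d = 0·4 + 1·(-5) + 0·2
  = 0 - 5 + 0
  = -5
Equation: y = -5

y = -5


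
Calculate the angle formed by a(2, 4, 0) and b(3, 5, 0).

a·b = 2·3 + 4·5 + 0·0 = 6 + 20 + 0 = 26
|a| = √(2² + 4² + 0²) = √20 ≈ 4.472
|b| = √(3² + 5² + 0²) = √34 ≈ 5.831
cos θ = (a·b)/(|a||b|) = 26/(4.472·5.831) ≈ 0.9971
θ = arccos(0.9971) ≈ 4.399°

4.399°


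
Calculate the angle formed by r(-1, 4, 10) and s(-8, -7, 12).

r·s = (-1)·(-8) + 4·(-7) + 10·12 = 8 - 28 + 120 = 100
|r| = √((-1)² + 4² + 10²) = √117 ≈ 10.82
|s| = √((-8)² + (-7)² + 12²) = √257 ≈ 16.03
cos θ = (r·s)/(|r||s|) = 100/(10.82·16.03) ≈ 0.5767
θ = arccos(0.5767) ≈ 54.78°

54.78°


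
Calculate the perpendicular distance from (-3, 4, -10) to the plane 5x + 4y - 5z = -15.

distance = |a·x₀ + b·y₀ + c·z₀ - d| / √(a² + b² + c²)
  = |5·(-3) + 4·4 + (-5)·(-10) - (-15)| / √(5² + 4² + (-5)²)
  = |-15 + 16 + 50 + 15| / √(25 + 16 + 25)
  = |66| / √66
  = 66 / 8.124
  ≈ 8.124

8.124


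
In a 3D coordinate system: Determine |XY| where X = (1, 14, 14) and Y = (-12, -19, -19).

d = √[(x₂-x₁)² + (y₂-y₁)² + (z₂-z₁)²]
  = √[(-13)² + (-33)² + (-33)²]
  = √[169 + 1089 + 1089]
  = √2347
  ≈ 48.45

48.45


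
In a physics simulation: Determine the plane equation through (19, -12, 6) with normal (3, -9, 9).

The plane through P with normal n = (a, b, c) satisfies n·(r - P) = 0,
i.e. ax + by + cz = a·x₀ + b·y₀ + c·z₀.
d = 3·19 + (-9)·(-12) + 9·6
  = 57 + 108 + 54
  = 219
Equation: 3x - 9y + 9z = 219

3x - 9y + 9z = 219


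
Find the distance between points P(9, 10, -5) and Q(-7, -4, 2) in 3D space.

d = √[(x₂-x₁)² + (y₂-y₁)² + (z₂-z₁)²]
  = √[(-16)² + (-14)² + 7²]
  = √[256 + 196 + 49]
  = √501
  ≈ 22.38

22.38


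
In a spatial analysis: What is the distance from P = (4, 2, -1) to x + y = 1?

distance = |a·x₀ + b·y₀ + c·z₀ - d| / √(a² + b² + c²)
  = |1·4 + 1·2 + 0·(-1) - 1| / √(1² + 1² + 0²)
  = |4 + 2 + 0 - 1| / √(1 + 1 + 0)
  = |5| / √2
  = 5 / 1.414
  ≈ 3.536

3.536


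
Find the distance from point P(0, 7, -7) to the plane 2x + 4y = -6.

distance = |a·x₀ + b·y₀ + c·z₀ - d| / √(a² + b² + c²)
  = |2·0 + 4·7 + 0·(-7) - (-6)| / √(2² + 4² + 0²)
  = |0 + 28 + 0 + 6| / √(4 + 16 + 0)
  = |34| / √20
  = 34 / 4.472
  ≈ 7.603

7.603


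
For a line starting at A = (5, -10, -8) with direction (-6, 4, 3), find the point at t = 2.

P(t) = A + t·d
  = (5 + (-6)·2, -10 + 4·2, -8 + 3·2)
  = (5 - 12, -10 + 8, -8 + 6)
  = (-7, -2, -2)

(-7, -2, -2)


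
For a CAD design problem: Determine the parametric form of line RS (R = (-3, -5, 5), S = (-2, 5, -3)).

Direction vector d = S - R = (-2 + 3, 5 + 5, -3 - 5) = (1, 10, -8)
Parametric form r = R + t·d:
x = -3 + t, y = -5 + 10t, z = 5 - 8t

x = -3 + t, y = -5 + 10t, z = 5 - 8t


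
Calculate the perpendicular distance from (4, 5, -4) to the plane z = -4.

distance = |a·x₀ + b·y₀ + c·z₀ - d| / √(a² + b² + c²)
  = |0·4 + 0·5 + 1·(-4) - (-4)| / √(0² + 0² + 1²)
  = |0 + 0 - 4 + 4| / √(0 + 0 + 1)
  = |0| / √1
  = 0 / 1
  ≈ 0

0


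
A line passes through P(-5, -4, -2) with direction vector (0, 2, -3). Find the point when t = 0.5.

P(t) = P + t·d
  = (-5 + 0·0.5, -4 + 2·0.5, -2 + (-3)·0.5)
  = (-5 + 0, -4 + 1, -2 - 1.5)
  = (-5, -3, -3.5)

(-5, -3, -3.5)


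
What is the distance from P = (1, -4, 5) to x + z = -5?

distance = |a·x₀ + b·y₀ + c·z₀ - d| / √(a² + b² + c²)
  = |1·1 + 0·(-4) + 1·5 - (-5)| / √(1² + 0² + 1²)
  = |1 + 0 + 5 + 5| / √(1 + 0 + 1)
  = |11| / √2
  = 11 / 1.414
  ≈ 7.778

7.778


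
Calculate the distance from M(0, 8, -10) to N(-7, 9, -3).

d = √[(x₂-x₁)² + (y₂-y₁)² + (z₂-z₁)²]
  = √[(-7)² + 1² + 7²]
  = √[49 + 1 + 49]
  = √99
  ≈ 9.95

9.95


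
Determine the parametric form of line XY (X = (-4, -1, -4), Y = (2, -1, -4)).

Direction vector d = Y - X = (2 + 4, -1 + 1, -4 + 4) = (6, 0, 0)
Parametric form r = X + t·d:
x = -4 + 6t, y = -1, z = -4

x = -4 + 6t, y = -1, z = -4


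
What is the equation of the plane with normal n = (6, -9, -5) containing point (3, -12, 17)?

The plane through P with normal n = (a, b, c) satisfies n·(r - P) = 0,
i.e. ax + by + cz = a·x₀ + b·y₀ + c·z₀.
d = 6·3 + (-9)·(-12) + (-5)·17
  = 18 + 108 - 85
  = 41
Equation: 6x - 9y - 5z = 41

6x - 9y - 5z = 41


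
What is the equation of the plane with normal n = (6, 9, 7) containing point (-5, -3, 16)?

The plane through P with normal n = (a, b, c) satisfies n·(r - P) = 0,
i.e. ax + by + cz = a·x₀ + b·y₀ + c·z₀.
d = 6·(-5) + 9·(-3) + 7·16
  = -30 - 27 + 112
  = 55
Equation: 6x + 9y + 7z = 55

6x + 9y + 7z = 55


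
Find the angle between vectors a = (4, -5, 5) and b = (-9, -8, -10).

a·b = 4·(-9) + (-5)·(-8) + 5·(-10) = -36 + 40 - 50 = -46
|a| = √(4² + (-5)² + 5²) = √66 ≈ 8.124
|b| = √((-9)² + (-8)² + (-10)²) = √245 ≈ 15.65
cos θ = (a·b)/(|a||b|) = -46/(8.124·15.65) ≈ -0.3617
θ = arccos(-0.3617) ≈ 111.2°

111.2°


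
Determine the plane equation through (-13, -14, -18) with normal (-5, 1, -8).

The plane through P with normal n = (a, b, c) satisfies n·(r - P) = 0,
i.e. ax + by + cz = a·x₀ + b·y₀ + c·z₀.
d = (-5)·(-13) + 1·(-14) + (-8)·(-18)
  = 65 - 14 + 144
  = 195
Equation: -5x + y - 8z = 195

-5x + y - 8z = 195


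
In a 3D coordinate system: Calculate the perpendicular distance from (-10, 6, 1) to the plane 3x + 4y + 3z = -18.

distance = |a·x₀ + b·y₀ + c·z₀ - d| / √(a² + b² + c²)
  = |3·(-10) + 4·6 + 3·1 - (-18)| / √(3² + 4² + 3²)
  = |-30 + 24 + 3 + 18| / √(9 + 16 + 9)
  = |15| / √34
  = 15 / 5.831
  ≈ 2.572

2.572


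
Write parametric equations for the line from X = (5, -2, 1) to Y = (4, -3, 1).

Direction vector d = Y - X = (4 - 5, -3 + 2, 1 - 1) = (-1, -1, 0)
Parametric form r = X + t·d:
x = 5 - t, y = -2 - t, z = 1

x = 5 - t, y = -2 - t, z = 1


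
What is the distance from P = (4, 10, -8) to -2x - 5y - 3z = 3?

distance = |a·x₀ + b·y₀ + c·z₀ - d| / √(a² + b² + c²)
  = |(-2)·4 + (-5)·10 + (-3)·(-8) - 3| / √((-2)² + (-5)² + (-3)²)
  = |-8 - 50 + 24 - 3| / √(4 + 25 + 9)
  = |-37| / √38
  = 37 / 6.164
  ≈ 6.002

6.002


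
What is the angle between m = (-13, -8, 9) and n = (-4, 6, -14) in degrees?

m·n = (-13)·(-4) + (-8)·6 + 9·(-14) = 52 - 48 - 126 = -122
|m| = √((-13)² + (-8)² + 9²) = √314 ≈ 17.72
|n| = √((-4)² + 6² + (-14)²) = √248 ≈ 15.75
cos θ = (m·n)/(|m||n|) = -122/(17.72·15.75) ≈ -0.4372
θ = arccos(-0.4372) ≈ 115.9°

115.9°


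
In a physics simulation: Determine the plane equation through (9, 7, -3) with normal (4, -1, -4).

The plane through P with normal n = (a, b, c) satisfies n·(r - P) = 0,
i.e. ax + by + cz = a·x₀ + b·y₀ + c·z₀.
d = 4·9 + (-1)·7 + (-4)·(-3)
  = 36 - 7 + 12
  = 41
Equation: 4x - y - 4z = 41

4x - y - 4z = 41


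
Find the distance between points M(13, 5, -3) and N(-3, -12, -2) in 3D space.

d = √[(x₂-x₁)² + (y₂-y₁)² + (z₂-z₁)²]
  = √[(-16)² + (-17)² + 1²]
  = √[256 + 289 + 1]
  = √546
  ≈ 23.37

23.37


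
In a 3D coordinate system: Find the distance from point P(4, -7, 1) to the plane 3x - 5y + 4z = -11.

distance = |a·x₀ + b·y₀ + c·z₀ - d| / √(a² + b² + c²)
  = |3·4 + (-5)·(-7) + 4·1 - (-11)| / √(3² + (-5)² + 4²)
  = |12 + 35 + 4 + 11| / √(9 + 25 + 16)
  = |62| / √50
  = 62 / 7.071
  ≈ 8.768

8.768


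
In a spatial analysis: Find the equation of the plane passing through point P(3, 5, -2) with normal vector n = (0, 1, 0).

The plane through P with normal n = (a, b, c) satisfies n·(r - P) = 0,
i.e. ax + by + cz = a·x₀ + b·y₀ + c·z₀.
d = 0·3 + 1·5 + 0·(-2)
  = 0 + 5 + 0
  = 5
Equation: y = 5

y = 5


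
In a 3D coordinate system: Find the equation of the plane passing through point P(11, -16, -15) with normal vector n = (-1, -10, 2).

The plane through P with normal n = (a, b, c) satisfies n·(r - P) = 0,
i.e. ax + by + cz = a·x₀ + b·y₀ + c·z₀.
d = (-1)·11 + (-10)·(-16) + 2·(-15)
  = -11 + 160 - 30
  = 119
Equation: -x - 10y + 2z = 119

-x - 10y + 2z = 119


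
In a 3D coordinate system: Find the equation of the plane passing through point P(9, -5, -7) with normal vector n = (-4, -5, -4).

The plane through P with normal n = (a, b, c) satisfies n·(r - P) = 0,
i.e. ax + by + cz = a·x₀ + b·y₀ + c·z₀.
d = (-4)·9 + (-5)·(-5) + (-4)·(-7)
  = -36 + 25 + 28
  = 17
Equation: -4x - 5y - 4z = 17

-4x - 5y - 4z = 17


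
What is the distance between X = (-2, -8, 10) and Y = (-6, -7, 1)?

d = √[(x₂-x₁)² + (y₂-y₁)² + (z₂-z₁)²]
  = √[(-4)² + 1² + (-9)²]
  = √[16 + 1 + 81]
  = √98
  ≈ 9.899

9.899


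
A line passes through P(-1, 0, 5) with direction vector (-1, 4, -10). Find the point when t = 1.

P(t) = P + t·d
  = (-1 + (-1)·1, 0 + 4·1, 5 + (-10)·1)
  = (-1 - 1, 0 + 4, 5 - 10)
  = (-2, 4, -5)

(-2, 4, -5)


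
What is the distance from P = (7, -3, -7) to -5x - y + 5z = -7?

distance = |a·x₀ + b·y₀ + c·z₀ - d| / √(a² + b² + c²)
  = |(-5)·7 + (-1)·(-3) + 5·(-7) - (-7)| / √((-5)² + (-1)² + 5²)
  = |-35 + 3 - 35 + 7| / √(25 + 1 + 25)
  = |-60| / √51
  = 60 / 7.141
  ≈ 8.402

8.402


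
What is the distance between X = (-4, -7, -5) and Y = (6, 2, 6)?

d = √[(x₂-x₁)² + (y₂-y₁)² + (z₂-z₁)²]
  = √[10² + 9² + 11²]
  = √[100 + 81 + 121]
  = √302
  ≈ 17.38

17.38


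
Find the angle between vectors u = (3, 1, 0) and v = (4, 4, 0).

u·v = 3·4 + 1·4 + 0·0 = 12 + 4 + 0 = 16
|u| = √(3² + 1² + 0²) = √10 ≈ 3.162
|v| = √(4² + 4² + 0²) = √32 ≈ 5.657
cos θ = (u·v)/(|u||v|) = 16/(3.162·5.657) ≈ 0.8944
θ = arccos(0.8944) ≈ 26.57°

26.57°


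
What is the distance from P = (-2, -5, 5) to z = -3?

distance = |a·x₀ + b·y₀ + c·z₀ - d| / √(a² + b² + c²)
  = |0·(-2) + 0·(-5) + 1·5 - (-3)| / √(0² + 0² + 1²)
  = |0 + 0 + 5 + 3| / √(0 + 0 + 1)
  = |8| / √1
  = 8 / 1
  ≈ 8

8


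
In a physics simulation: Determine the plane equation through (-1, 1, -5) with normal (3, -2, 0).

The plane through P with normal n = (a, b, c) satisfies n·(r - P) = 0,
i.e. ax + by + cz = a·x₀ + b·y₀ + c·z₀.
d = 3·(-1) + (-2)·1 + 0·(-5)
  = -3 - 2 + 0
  = -5
Equation: 3x - 2y = -5

3x - 2y = -5


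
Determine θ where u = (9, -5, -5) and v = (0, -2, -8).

u·v = 9·0 + (-5)·(-2) + (-5)·(-8) = 0 + 10 + 40 = 50
|u| = √(9² + (-5)² + (-5)²) = √131 ≈ 11.45
|v| = √(0² + (-2)² + (-8)²) = √68 ≈ 8.246
cos θ = (u·v)/(|u||v|) = 50/(11.45·8.246) ≈ 0.5298
θ = arccos(0.5298) ≈ 58.01°

58.01°


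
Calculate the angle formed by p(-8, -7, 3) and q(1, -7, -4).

p·q = (-8)·1 + (-7)·(-7) + 3·(-4) = -8 + 49 - 12 = 29
|p| = √((-8)² + (-7)² + 3²) = √122 ≈ 11.05
|q| = √(1² + (-7)² + (-4)²) = √66 ≈ 8.124
cos θ = (p·q)/(|p||q|) = 29/(11.05·8.124) ≈ 0.3232
θ = arccos(0.3232) ≈ 71.14°

71.14°


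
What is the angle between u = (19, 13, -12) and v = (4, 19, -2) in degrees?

u·v = 19·4 + 13·19 + (-12)·(-2) = 76 + 247 + 24 = 347
|u| = √(19² + 13² + (-12)²) = √674 ≈ 25.96
|v| = √(4² + 19² + (-2)²) = √381 ≈ 19.52
cos θ = (u·v)/(|u||v|) = 347/(25.96·19.52) ≈ 0.6848
θ = arccos(0.6848) ≈ 46.78°

46.78°


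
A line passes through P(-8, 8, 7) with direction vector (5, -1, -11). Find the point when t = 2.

P(t) = P + t·d
  = (-8 + 5·2, 8 + (-1)·2, 7 + (-11)·2)
  = (-8 + 10, 8 - 2, 7 - 22)
  = (2, 6, -15)

(2, 6, -15)


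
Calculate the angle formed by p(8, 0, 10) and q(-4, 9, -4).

p·q = 8·(-4) + 0·9 + 10·(-4) = -32 + 0 - 40 = -72
|p| = √(8² + 0² + 10²) = √164 ≈ 12.81
|q| = √((-4)² + 9² + (-4)²) = √113 ≈ 10.63
cos θ = (p·q)/(|p||q|) = -72/(12.81·10.63) ≈ -0.5289
θ = arccos(-0.5289) ≈ 121.9°

121.9°


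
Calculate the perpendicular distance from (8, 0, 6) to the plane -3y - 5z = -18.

distance = |a·x₀ + b·y₀ + c·z₀ - d| / √(a² + b² + c²)
  = |0·8 + (-3)·0 + (-5)·6 - (-18)| / √(0² + (-3)² + (-5)²)
  = |0 + 0 - 30 + 18| / √(0 + 9 + 25)
  = |-12| / √34
  = 12 / 5.831
  ≈ 2.058

2.058


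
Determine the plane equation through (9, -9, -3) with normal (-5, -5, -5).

The plane through P with normal n = (a, b, c) satisfies n·(r - P) = 0,
i.e. ax + by + cz = a·x₀ + b·y₀ + c·z₀.
d = (-5)·9 + (-5)·(-9) + (-5)·(-3)
  = -45 + 45 + 15
  = 15
Equation: -5x - 5y - 5z = 15

-5x - 5y - 5z = 15


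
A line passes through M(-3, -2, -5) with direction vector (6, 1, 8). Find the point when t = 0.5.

P(t) = M + t·d
  = (-3 + 6·0.5, -2 + 1·0.5, -5 + 8·0.5)
  = (-3 + 3, -2 + 0.5, -5 + 4)
  = (0, -1.5, -1)

(0, -1.5, -1)


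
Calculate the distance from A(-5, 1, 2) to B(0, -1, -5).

d = √[(x₂-x₁)² + (y₂-y₁)² + (z₂-z₁)²]
  = √[5² + (-2)² + (-7)²]
  = √[25 + 4 + 49]
  = √78
  ≈ 8.832

8.832


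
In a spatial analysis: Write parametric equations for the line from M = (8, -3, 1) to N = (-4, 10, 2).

Direction vector d = N - M = (-4 - 8, 10 + 3, 2 - 1) = (-12, 13, 1)
Parametric form r = M + t·d:
x = 8 - 12t, y = -3 + 13t, z = 1 + t

x = 8 - 12t, y = -3 + 13t, z = 1 + t


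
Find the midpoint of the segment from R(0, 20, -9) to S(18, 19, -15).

M = ((x₁+x₂)/2, (y₁+y₂)/2, (z₁+z₂)/2)
  = ((0 + 18)/2, (20 + 19)/2, (-9 - 15)/2)
  = (18/2, 39/2, -24/2)
  = (9, 19.5, -12)

(9, 19.5, -12)


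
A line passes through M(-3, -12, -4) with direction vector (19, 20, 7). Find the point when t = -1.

P(t) = M + t·d
  = (-3 + 19·(-1), -12 + 20·(-1), -4 + 7·(-1))
  = (-3 - 19, -12 - 20, -4 - 7)
  = (-22, -32, -11)

(-22, -32, -11)


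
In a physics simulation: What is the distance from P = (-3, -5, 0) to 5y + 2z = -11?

distance = |a·x₀ + b·y₀ + c·z₀ - d| / √(a² + b² + c²)
  = |0·(-3) + 5·(-5) + 2·0 - (-11)| / √(0² + 5² + 2²)
  = |0 - 25 + 0 + 11| / √(0 + 25 + 4)
  = |-14| / √29
  = 14 / 5.385
  ≈ 2.6

2.6


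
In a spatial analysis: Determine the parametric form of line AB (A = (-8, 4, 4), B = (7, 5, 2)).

Direction vector d = B - A = (7 + 8, 5 - 4, 2 - 4) = (15, 1, -2)
Parametric form r = A + t·d:
x = -8 + 15t, y = 4 + t, z = 4 - 2t

x = -8 + 15t, y = 4 + t, z = 4 - 2t


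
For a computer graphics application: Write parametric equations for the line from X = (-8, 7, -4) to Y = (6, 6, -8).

Direction vector d = Y - X = (6 + 8, 6 - 7, -8 + 4) = (14, -1, -4)
Parametric form r = X + t·d:
x = -8 + 14t, y = 7 - t, z = -4 - 4t

x = -8 + 14t, y = 7 - t, z = -4 - 4t


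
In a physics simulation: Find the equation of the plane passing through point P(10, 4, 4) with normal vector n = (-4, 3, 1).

The plane through P with normal n = (a, b, c) satisfies n·(r - P) = 0,
i.e. ax + by + cz = a·x₀ + b·y₀ + c·z₀.
d = (-4)·10 + 3·4 + 1·4
  = -40 + 12 + 4
  = -24
Equation: -4x + 3y + z = -24

-4x + 3y + z = -24


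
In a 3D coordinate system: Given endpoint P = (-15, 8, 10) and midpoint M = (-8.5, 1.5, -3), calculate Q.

Q = 2M - P
  = (2·(-8.5) - (-15), 2·1.5 - 8, 2·(-3) - 10)
  = (-17 + 15, 3 - 8, -6 - 10)
  = (-2, -5, -16)

(-2, -5, -16)


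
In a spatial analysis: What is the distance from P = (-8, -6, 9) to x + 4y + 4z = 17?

distance = |a·x₀ + b·y₀ + c·z₀ - d| / √(a² + b² + c²)
  = |1·(-8) + 4·(-6) + 4·9 - 17| / √(1² + 4² + 4²)
  = |-8 - 24 + 36 - 17| / √(1 + 16 + 16)
  = |-13| / √33
  = 13 / 5.745
  ≈ 2.263

2.263


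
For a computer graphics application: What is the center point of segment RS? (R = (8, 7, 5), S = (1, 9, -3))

M = ((x₁+x₂)/2, (y₁+y₂)/2, (z₁+z₂)/2)
  = ((8 + 1)/2, (7 + 9)/2, (5 - 3)/2)
  = (9/2, 16/2, 2/2)
  = (4.5, 8, 1)

(4.5, 8, 1)


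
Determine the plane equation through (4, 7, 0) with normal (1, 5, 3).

The plane through P with normal n = (a, b, c) satisfies n·(r - P) = 0,
i.e. ax + by + cz = a·x₀ + b·y₀ + c·z₀.
d = 1·4 + 5·7 + 3·0
  = 4 + 35 + 0
  = 39
Equation: x + 5y + 3z = 39

x + 5y + 3z = 39


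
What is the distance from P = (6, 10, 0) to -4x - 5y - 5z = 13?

distance = |a·x₀ + b·y₀ + c·z₀ - d| / √(a² + b² + c²)
  = |(-4)·6 + (-5)·10 + (-5)·0 - 13| / √((-4)² + (-5)² + (-5)²)
  = |-24 - 50 + 0 - 13| / √(16 + 25 + 25)
  = |-87| / √66
  = 87 / 8.124
  ≈ 10.71

10.71


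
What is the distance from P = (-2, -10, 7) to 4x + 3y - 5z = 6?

distance = |a·x₀ + b·y₀ + c·z₀ - d| / √(a² + b² + c²)
  = |4·(-2) + 3·(-10) + (-5)·7 - 6| / √(4² + 3² + (-5)²)
  = |-8 - 30 - 35 - 6| / √(16 + 9 + 25)
  = |-79| / √50
  = 79 / 7.071
  ≈ 11.17

11.17


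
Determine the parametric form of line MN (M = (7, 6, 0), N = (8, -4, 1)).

Direction vector d = N - M = (8 - 7, -4 - 6, 1 + 0) = (1, -10, 1)
Parametric form r = M + t·d:
x = 7 + t, y = 6 - 10t, z = 0 + t

x = 7 + t, y = 6 - 10t, z = 0 + t


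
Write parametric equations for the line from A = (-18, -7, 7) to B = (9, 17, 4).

Direction vector d = B - A = (9 + 18, 17 + 7, 4 - 7) = (27, 24, -3)
Parametric form r = A + t·d:
x = -18 + 27t, y = -7 + 24t, z = 7 - 3t

x = -18 + 27t, y = -7 + 24t, z = 7 - 3t


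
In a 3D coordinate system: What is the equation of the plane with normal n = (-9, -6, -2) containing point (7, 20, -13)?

The plane through P with normal n = (a, b, c) satisfies n·(r - P) = 0,
i.e. ax + by + cz = a·x₀ + b·y₀ + c·z₀.
d = (-9)·7 + (-6)·20 + (-2)·(-13)
  = -63 - 120 + 26
  = -157
Equation: -9x - 6y - 2z = -157

-9x - 6y - 2z = -157


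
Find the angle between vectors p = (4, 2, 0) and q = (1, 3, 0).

p·q = 4·1 + 2·3 + 0·0 = 4 + 6 + 0 = 10
|p| = √(4² + 2² + 0²) = √20 ≈ 4.472
|q| = √(1² + 3² + 0²) = √10 ≈ 3.162
cos θ = (p·q)/(|p||q|) = 10/(4.472·3.162) ≈ 0.7071
θ = arccos(0.7071) ≈ 45°

45°


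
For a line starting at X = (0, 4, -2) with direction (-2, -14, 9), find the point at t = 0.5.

P(t) = X + t·d
  = (0 + (-2)·0.5, 4 + (-14)·0.5, -2 + 9·0.5)
  = (0 - 1, 4 - 7, -2 + 4.5)
  = (-1, -3, 2.5)

(-1, -3, 2.5)


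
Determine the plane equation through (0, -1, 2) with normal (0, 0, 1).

The plane through P with normal n = (a, b, c) satisfies n·(r - P) = 0,
i.e. ax + by + cz = a·x₀ + b·y₀ + c·z₀.
d = 0·0 + 0·(-1) + 1·2
  = 0 + 0 + 2
  = 2
Equation: z = 2

z = 2


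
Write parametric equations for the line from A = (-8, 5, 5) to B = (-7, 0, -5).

Direction vector d = B - A = (-7 + 8, 0 - 5, -5 - 5) = (1, -5, -10)
Parametric form r = A + t·d:
x = -8 + t, y = 5 - 5t, z = 5 - 10t

x = -8 + t, y = 5 - 5t, z = 5 - 10t


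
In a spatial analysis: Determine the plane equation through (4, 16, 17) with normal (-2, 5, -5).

The plane through P with normal n = (a, b, c) satisfies n·(r - P) = 0,
i.e. ax + by + cz = a·x₀ + b·y₀ + c·z₀.
d = (-2)·4 + 5·16 + (-5)·17
  = -8 + 80 - 85
  = -13
Equation: -2x + 5y - 5z = -13

-2x + 5y - 5z = -13


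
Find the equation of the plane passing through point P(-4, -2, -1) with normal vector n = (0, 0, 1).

The plane through P with normal n = (a, b, c) satisfies n·(r - P) = 0,
i.e. ax + by + cz = a·x₀ + b·y₀ + c·z₀.
d = 0·(-4) + 0·(-2) + 1·(-1)
  = 0 + 0 - 1
  = -1
Equation: z = -1

z = -1


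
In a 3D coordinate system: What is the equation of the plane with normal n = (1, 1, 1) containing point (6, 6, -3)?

The plane through P with normal n = (a, b, c) satisfies n·(r - P) = 0,
i.e. ax + by + cz = a·x₀ + b·y₀ + c·z₀.
d = 1·6 + 1·6 + 1·(-3)
  = 6 + 6 - 3
  = 9
Equation: x + y + z = 9

x + y + z = 9


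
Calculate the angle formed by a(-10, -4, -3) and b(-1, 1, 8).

a·b = (-10)·(-1) + (-4)·1 + (-3)·8 = 10 - 4 - 24 = -18
|a| = √((-10)² + (-4)² + (-3)²) = √125 ≈ 11.18
|b| = √((-1)² + 1² + 8²) = √66 ≈ 8.124
cos θ = (a·b)/(|a||b|) = -18/(11.18·8.124) ≈ -0.1982
θ = arccos(-0.1982) ≈ 101.4°

101.4°


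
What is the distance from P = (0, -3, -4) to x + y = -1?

distance = |a·x₀ + b·y₀ + c·z₀ - d| / √(a² + b² + c²)
  = |1·0 + 1·(-3) + 0·(-4) - (-1)| / √(1² + 1² + 0²)
  = |0 - 3 + 0 + 1| / √(1 + 1 + 0)
  = |-2| / √2
  = 2 / 1.414
  ≈ 1.414

1.414


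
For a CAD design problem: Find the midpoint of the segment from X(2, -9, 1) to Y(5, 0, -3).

M = ((x₁+x₂)/2, (y₁+y₂)/2, (z₁+z₂)/2)
  = ((2 + 5)/2, (-9 + 0)/2, (1 - 3)/2)
  = (7/2, -9/2, -2/2)
  = (3.5, -4.5, -1)

(3.5, -4.5, -1)


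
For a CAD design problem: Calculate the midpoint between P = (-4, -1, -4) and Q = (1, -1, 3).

M = ((x₁+x₂)/2, (y₁+y₂)/2, (z₁+z₂)/2)
  = ((-4 + 1)/2, (-1 - 1)/2, (-4 + 3)/2)
  = (-3/2, -2/2, -1/2)
  = (-1.5, -1, -0.5)

(-1.5, -1, -0.5)


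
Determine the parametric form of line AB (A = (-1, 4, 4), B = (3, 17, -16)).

Direction vector d = B - A = (3 + 1, 17 - 4, -16 - 4) = (4, 13, -20)
Parametric form r = A + t·d:
x = -1 + 4t, y = 4 + 13t, z = 4 - 20t

x = -1 + 4t, y = 4 + 13t, z = 4 - 20t


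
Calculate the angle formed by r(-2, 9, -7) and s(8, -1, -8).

r·s = (-2)·8 + 9·(-1) + (-7)·(-8) = -16 - 9 + 56 = 31
|r| = √((-2)² + 9² + (-7)²) = √134 ≈ 11.58
|s| = √(8² + (-1)² + (-8)²) = √129 ≈ 11.36
cos θ = (r·s)/(|r||s|) = 31/(11.58·11.36) ≈ 0.2358
θ = arccos(0.2358) ≈ 76.36°

76.36°


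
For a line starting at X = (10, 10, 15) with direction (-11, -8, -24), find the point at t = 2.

P(t) = X + t·d
  = (10 + (-11)·2, 10 + (-8)·2, 15 + (-24)·2)
  = (10 - 22, 10 - 16, 15 - 48)
  = (-12, -6, -33)

(-12, -6, -33)


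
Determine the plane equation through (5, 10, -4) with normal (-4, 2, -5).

The plane through P with normal n = (a, b, c) satisfies n·(r - P) = 0,
i.e. ax + by + cz = a·x₀ + b·y₀ + c·z₀.
d = (-4)·5 + 2·10 + (-5)·(-4)
  = -20 + 20 + 20
  = 20
Equation: -4x + 2y - 5z = 20

-4x + 2y - 5z = 20


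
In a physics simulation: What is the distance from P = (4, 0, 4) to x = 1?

distance = |a·x₀ + b·y₀ + c·z₀ - d| / √(a² + b² + c²)
  = |1·4 + 0·0 + 0·4 - 1| / √(1² + 0² + 0²)
  = |4 + 0 + 0 - 1| / √(1 + 0 + 0)
  = |3| / √1
  = 3 / 1
  ≈ 3

3


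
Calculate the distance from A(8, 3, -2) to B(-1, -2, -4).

d = √[(x₂-x₁)² + (y₂-y₁)² + (z₂-z₁)²]
  = √[(-9)² + (-5)² + (-2)²]
  = √[81 + 25 + 4]
  = √110
  ≈ 10.49

10.49


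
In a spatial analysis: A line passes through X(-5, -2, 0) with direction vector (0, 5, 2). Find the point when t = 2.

P(t) = X + t·d
  = (-5 + 0·2, -2 + 5·2, 0 + 2·2)
  = (-5 + 0, -2 + 10, 0 + 4)
  = (-5, 8, 4)

(-5, 8, 4)


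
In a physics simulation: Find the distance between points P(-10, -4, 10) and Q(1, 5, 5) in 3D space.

d = √[(x₂-x₁)² + (y₂-y₁)² + (z₂-z₁)²]
  = √[11² + 9² + (-5)²]
  = √[121 + 81 + 25]
  = √227
  ≈ 15.07

15.07


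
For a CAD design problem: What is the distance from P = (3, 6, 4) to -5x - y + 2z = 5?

distance = |a·x₀ + b·y₀ + c·z₀ - d| / √(a² + b² + c²)
  = |(-5)·3 + (-1)·6 + 2·4 - 5| / √((-5)² + (-1)² + 2²)
  = |-15 - 6 + 8 - 5| / √(25 + 1 + 4)
  = |-18| / √30
  = 18 / 5.477
  ≈ 3.286

3.286


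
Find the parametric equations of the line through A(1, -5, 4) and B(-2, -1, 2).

Direction vector d = B - A = (-2 - 1, -1 + 5, 2 - 4) = (-3, 4, -2)
Parametric form r = A + t·d:
x = 1 - 3t, y = -5 + 4t, z = 4 - 2t

x = 1 - 3t, y = -5 + 4t, z = 4 - 2t
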